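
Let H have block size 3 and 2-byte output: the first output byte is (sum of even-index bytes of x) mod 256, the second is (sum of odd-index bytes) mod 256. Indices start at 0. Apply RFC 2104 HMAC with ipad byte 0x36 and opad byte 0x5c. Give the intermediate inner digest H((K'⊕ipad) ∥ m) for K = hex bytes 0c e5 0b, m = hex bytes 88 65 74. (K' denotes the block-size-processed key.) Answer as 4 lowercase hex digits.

dccf

Key hex bytes 0c e5 0b is exactly B = 3 bytes: K' = 0c e5 0b.
K' ⊕ ipad = 3a d3 3d.
Inner input = 3a d3 3d ∥ 88 65 74.
Inner hash: even-index sum = 220 mod 256 = 220; odd-index sum = 463 mod 256 = 207 → dc cf.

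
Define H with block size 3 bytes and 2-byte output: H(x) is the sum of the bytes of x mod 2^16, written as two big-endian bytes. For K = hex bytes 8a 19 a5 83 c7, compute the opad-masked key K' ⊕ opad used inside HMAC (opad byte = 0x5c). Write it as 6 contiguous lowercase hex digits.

Key hex bytes 8a 19 a5 83 c7 is 5 bytes > B = 3, so hash it first: H(key) = 02 92, then zero-pad to 3 bytes: K' = 02 92 00.
XOR each byte with 0x5c: 02⊕5c=5e, 92⊕5c=ce, 00⊕5c=5c.

5ece5c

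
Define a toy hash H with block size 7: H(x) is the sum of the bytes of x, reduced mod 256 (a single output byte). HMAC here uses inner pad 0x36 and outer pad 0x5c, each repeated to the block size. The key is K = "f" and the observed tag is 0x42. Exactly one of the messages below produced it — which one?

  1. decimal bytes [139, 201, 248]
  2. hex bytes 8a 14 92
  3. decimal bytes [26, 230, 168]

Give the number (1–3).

Key "f" = 66 is 1 byte ≤ B = 7; zero-pad to 7 bytes: K' = 66 00 00 00 00 00 00.
K' ⊕ ipad = 50 36 36 36 36 36 36; K' ⊕ opad = 3a 5c 5c 5c 5c 5c 5c.
m1: inner = H(50 36 36 36 36 36 36 8b c9 f8) = e0; tag = H(3a 5c 5c 5c 5c 5c 5c e0) = 42 ← matches
m2: inner = H(50 36 36 36 36 36 36 8a 14 92) = c4; tag = H(3a 5c 5c 5c 5c 5c 5c c4) = 26
m3: inner = H(50 36 36 36 36 36 36 1a e6 a8) = 3c; tag = H(3a 5c 5c 5c 5c 5c 5c 3c) = 9e

1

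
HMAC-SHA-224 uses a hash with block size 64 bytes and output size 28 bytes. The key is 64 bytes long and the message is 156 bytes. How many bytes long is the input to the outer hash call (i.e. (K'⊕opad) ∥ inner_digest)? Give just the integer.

Key is 64 ≤ 64 bytes, zero-padded: |K'| = 64.
Outer input = (K'⊕opad) ∥ H(inner) → 64 + 28 = 92 bytes.

92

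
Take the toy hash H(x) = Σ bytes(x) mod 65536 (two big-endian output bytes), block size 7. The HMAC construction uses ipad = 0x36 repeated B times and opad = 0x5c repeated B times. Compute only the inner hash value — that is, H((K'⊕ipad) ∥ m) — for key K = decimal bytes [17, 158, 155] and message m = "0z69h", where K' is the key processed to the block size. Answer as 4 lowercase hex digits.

03d5

Key decimal bytes [17, 158, 155] = 11 9e 9b is 3 bytes ≤ B = 7; zero-pad to 7 bytes: K' = 11 9e 9b 00 00 00 00.
K' ⊕ ipad = 27 a8 ad 36 36 36 36.
Inner input = 27 a8 ad 36 36 36 36 ∥ 30 7a 36 39 68.
Inner hash: sum = 39+168+173+54+54+54+54+48+122+54+57+104 = 981 → 03 d5.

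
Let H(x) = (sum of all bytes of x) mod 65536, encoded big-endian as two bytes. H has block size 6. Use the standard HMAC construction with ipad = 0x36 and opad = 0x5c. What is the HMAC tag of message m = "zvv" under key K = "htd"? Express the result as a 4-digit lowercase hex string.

02a4

Key "htd" = 68 74 64 is 3 bytes ≤ B = 6; zero-pad to 6 bytes: K' = 68 74 64 00 00 00.
K' ⊕ ipad = 5e 42 52 36 36 36.  K' ⊕ opad = 34 28 38 5c 5c 5c.
Inner input = (K'⊕ipad) ∥ m = 5e 42 52 36 36 36 ∥ 7a 76 76.
Inner hash: sum = 94+66+82+54+54+54+122+118+118 = 762 → 02 fa.
Outer input = (K'⊕opad) ∥ inner = 34 28 38 5c 5c 5c ∥ 02 fa.
Outer hash (tag): sum = 52+40+56+92+92+92+2+250 = 676 → 02 a4.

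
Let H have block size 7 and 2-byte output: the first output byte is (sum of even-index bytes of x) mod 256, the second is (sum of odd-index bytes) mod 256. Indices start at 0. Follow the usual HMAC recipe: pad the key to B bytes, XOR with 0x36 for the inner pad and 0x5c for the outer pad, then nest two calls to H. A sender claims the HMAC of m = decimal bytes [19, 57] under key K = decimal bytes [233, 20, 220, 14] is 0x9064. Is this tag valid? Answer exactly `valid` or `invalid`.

valid

Key decimal bytes [233, 20, 220, 14] = e9 14 dc 0e is 4 bytes ≤ B = 7; zero-pad to 7 bytes: K' = e9 14 dc 0e 00 00 00.
K' ⊕ ipad = df 22 ea 38 36 36 36; K' ⊕ opad = b5 48 80 52 5c 5c 5c.
Inner hash: even-index sum = 622 mod 256 = 110; odd-index sum = 163 mod 256 = 163 → 6e a3.
Outer hash (recomputed tag): even-index sum = 656 mod 256 = 144; odd-index sum = 356 mod 256 = 100 → 90 64.
Recomputed tag = 9064; claimed = 9064 → match.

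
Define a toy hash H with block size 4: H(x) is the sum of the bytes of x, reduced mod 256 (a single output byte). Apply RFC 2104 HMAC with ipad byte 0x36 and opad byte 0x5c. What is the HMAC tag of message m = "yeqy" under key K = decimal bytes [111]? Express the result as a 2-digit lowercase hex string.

0a

Key decimal bytes [111] = 6f is 1 byte ≤ B = 4; zero-pad to 4 bytes: K' = 6f 00 00 00.
K' ⊕ ipad = 59 36 36 36.  K' ⊕ opad = 33 5c 5c 5c.
Inner input = (K'⊕ipad) ∥ m = 59 36 36 36 ∥ 79 65 71 79.
Inner hash: sum = 89+54+54+54+121+101+113+121 = 707; mod 256 = 195 → c3.
Outer input = (K'⊕opad) ∥ inner = 33 5c 5c 5c ∥ c3.
Outer hash (tag): sum = 51+92+92+92+195 = 522; mod 256 = 10 → 0a.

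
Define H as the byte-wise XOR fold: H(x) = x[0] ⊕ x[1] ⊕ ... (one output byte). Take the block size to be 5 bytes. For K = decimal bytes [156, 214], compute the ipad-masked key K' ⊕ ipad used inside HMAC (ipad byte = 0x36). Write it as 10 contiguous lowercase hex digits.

Key decimal bytes [156, 214] = 9c d6 is 2 bytes ≤ B = 5; zero-pad to 5 bytes: K' = 9c d6 00 00 00.
XOR each byte with 0x36: 9c⊕36=aa, d6⊕36=e0, 00⊕36=36, 00⊕36=36, 00⊕36=36.

aae0363636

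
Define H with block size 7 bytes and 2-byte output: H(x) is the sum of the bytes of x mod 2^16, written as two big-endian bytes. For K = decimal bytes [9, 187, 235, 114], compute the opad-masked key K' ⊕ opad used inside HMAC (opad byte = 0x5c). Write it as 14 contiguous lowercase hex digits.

55e7b72e5c5c5c

Key decimal bytes [9, 187, 235, 114] = 09 bb eb 72 is 4 bytes ≤ B = 7; zero-pad to 7 bytes: K' = 09 bb eb 72 00 00 00.
XOR each byte with 0x5c: 09⊕5c=55, bb⊕5c=e7, eb⊕5c=b7, 72⊕5c=2e, 00⊕5c=5c, 00⊕5c=5c, 00⊕5c=5c.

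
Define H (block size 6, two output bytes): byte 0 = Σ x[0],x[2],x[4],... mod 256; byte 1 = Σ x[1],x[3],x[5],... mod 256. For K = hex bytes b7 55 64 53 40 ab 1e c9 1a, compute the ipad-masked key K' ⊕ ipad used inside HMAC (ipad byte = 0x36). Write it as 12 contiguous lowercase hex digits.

a52a36363636

Key hex bytes b7 55 64 53 40 ab 1e c9 1a is 9 bytes > B = 6, so hash it first: H(key) = 93 1c, then zero-pad to 6 bytes: K' = 93 1c 00 00 00 00.
XOR each byte with 0x36: 93⊕36=a5, 1c⊕36=2a, 00⊕36=36, 00⊕36=36, 00⊕36=36, 00⊕36=36.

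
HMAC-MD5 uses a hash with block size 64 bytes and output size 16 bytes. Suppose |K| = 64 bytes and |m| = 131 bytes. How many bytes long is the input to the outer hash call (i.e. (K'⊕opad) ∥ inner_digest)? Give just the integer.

Key is 64 ≤ 64 bytes, zero-padded: |K'| = 64.
Outer input = (K'⊕opad) ∥ H(inner) → 64 + 16 = 80 bytes.

80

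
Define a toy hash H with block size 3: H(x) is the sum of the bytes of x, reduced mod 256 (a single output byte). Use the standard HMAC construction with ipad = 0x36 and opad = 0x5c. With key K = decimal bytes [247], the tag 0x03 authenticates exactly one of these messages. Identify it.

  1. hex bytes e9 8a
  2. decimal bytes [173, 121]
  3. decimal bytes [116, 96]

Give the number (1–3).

Key decimal bytes [247] = f7 is 1 byte ≤ B = 3; zero-pad to 3 bytes: K' = f7 00 00.
K' ⊕ ipad = c1 36 36; K' ⊕ opad = ab 5c 5c.
m1: inner = H(c1 36 36 e9 8a) = a0; tag = H(ab 5c 5c a0) = 03 ← matches
m2: inner = H(c1 36 36 ad 79) = 53; tag = H(ab 5c 5c 53) = b6
m3: inner = H(c1 36 36 74 60) = 01; tag = H(ab 5c 5c 01) = 64

1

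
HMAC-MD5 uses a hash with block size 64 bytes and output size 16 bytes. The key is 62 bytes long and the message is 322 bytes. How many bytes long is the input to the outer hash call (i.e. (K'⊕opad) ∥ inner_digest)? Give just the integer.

Key is 62 ≤ 64 bytes, zero-padded: |K'| = 64.
Outer input = (K'⊕opad) ∥ H(inner) → 64 + 16 = 80 bytes.

80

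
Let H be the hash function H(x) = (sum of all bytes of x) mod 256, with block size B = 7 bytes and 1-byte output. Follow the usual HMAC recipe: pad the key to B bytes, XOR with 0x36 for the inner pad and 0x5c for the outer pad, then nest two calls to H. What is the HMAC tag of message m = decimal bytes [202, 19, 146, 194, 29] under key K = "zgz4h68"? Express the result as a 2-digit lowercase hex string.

Key "zgz4h68" = 7a 67 7a 34 68 36 38 is exactly B = 7 bytes: K' = 7a 67 7a 34 68 36 38.
K' ⊕ ipad = 4c 51 4c 02 5e 00 0e.  K' ⊕ opad = 26 3b 26 68 34 6a 64.
Inner input = (K'⊕ipad) ∥ m = 4c 51 4c 02 5e 00 0e ∥ ca 13 92 c2 1d.
Inner hash: sum = 76+81+76+2+94+0+14+202+19+146+194+29 = 933; mod 256 = 165 → a5.
Outer input = (K'⊕opad) ∥ inner = 26 3b 26 68 34 6a 64 ∥ a5.
Outer hash (tag): sum = 38+59+38+104+52+106+100+165 = 662; mod 256 = 150 → 96.

96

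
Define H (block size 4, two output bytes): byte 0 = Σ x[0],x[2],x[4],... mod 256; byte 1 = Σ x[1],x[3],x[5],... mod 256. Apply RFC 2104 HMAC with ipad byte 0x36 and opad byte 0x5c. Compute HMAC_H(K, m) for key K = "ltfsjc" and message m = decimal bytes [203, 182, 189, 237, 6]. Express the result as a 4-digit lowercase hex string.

8ac7

Key "ltfsjc" = 6c 74 66 73 6a 63 is 6 bytes > B = 4, so hash it first: H(key) = 3c 4a, then zero-pad to 4 bytes: K' = 3c 4a 00 00.
K' ⊕ ipad = 0a 7c 36 36.  K' ⊕ opad = 60 16 5c 5c.
Inner input = (K'⊕ipad) ∥ m = 0a 7c 36 36 ∥ cb b6 bd ed 06.
Inner hash: even-index sum = 462 mod 256 = 206; odd-index sum = 597 mod 256 = 85 → ce 55.
Outer input = (K'⊕opad) ∥ inner = 60 16 5c 5c ∥ ce 55.
Outer hash (tag): even-index sum = 394 mod 256 = 138; odd-index sum = 199 mod 256 = 199 → 8a c7.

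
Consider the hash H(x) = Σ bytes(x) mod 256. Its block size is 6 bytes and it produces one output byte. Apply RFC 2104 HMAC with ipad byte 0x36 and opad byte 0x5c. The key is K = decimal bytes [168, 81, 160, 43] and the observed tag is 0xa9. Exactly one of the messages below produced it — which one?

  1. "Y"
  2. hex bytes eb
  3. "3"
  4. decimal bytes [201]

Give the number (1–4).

1

Key decimal bytes [168, 81, 160, 43] = a8 51 a0 2b is 4 bytes ≤ B = 6; zero-pad to 6 bytes: K' = a8 51 a0 2b 00 00.
K' ⊕ ipad = 9e 67 96 1d 36 36; K' ⊕ opad = f4 0d fc 77 5c 5c.
m1: inner = H(9e 67 96 1d 36 36 59) = 7d; tag = H(f4 0d fc 77 5c 5c 7d) = a9 ← matches
m2: inner = H(9e 67 96 1d 36 36 eb) = 0f; tag = H(f4 0d fc 77 5c 5c 0f) = 3b
m3: inner = H(9e 67 96 1d 36 36 33) = 57; tag = H(f4 0d fc 77 5c 5c 57) = 83
m4: inner = H(9e 67 96 1d 36 36 c9) = ed; tag = H(f4 0d fc 77 5c 5c ed) = 19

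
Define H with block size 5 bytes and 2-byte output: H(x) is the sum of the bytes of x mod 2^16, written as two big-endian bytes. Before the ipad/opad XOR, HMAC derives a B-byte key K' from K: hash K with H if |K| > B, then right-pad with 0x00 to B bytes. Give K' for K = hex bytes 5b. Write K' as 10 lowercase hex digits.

Key hex bytes 5b is 1 byte ≤ B = 5; zero-pad to 5 bytes: K' = 5b 00 00 00 00.

5b00000000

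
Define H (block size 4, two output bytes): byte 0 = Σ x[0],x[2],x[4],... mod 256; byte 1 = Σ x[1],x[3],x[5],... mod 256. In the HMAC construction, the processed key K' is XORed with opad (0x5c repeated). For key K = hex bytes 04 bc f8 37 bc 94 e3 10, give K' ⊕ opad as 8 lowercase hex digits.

Key hex bytes 04 bc f8 37 bc 94 e3 10 is 8 bytes > B = 4, so hash it first: H(key) = 9b 97, then zero-pad to 4 bytes: K' = 9b 97 00 00.
XOR each byte with 0x5c: 9b⊕5c=c7, 97⊕5c=cb, 00⊕5c=5c, 00⊕5c=5c.

c7cb5c5c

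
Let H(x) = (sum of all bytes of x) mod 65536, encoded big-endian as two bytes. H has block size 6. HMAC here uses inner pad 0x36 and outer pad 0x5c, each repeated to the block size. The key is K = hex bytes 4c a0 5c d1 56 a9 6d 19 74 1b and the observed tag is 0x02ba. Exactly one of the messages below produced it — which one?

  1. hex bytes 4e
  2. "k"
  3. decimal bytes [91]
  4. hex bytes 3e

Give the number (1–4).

Key hex bytes 4c a0 5c d1 56 a9 6d 19 74 1b is 10 bytes > B = 6, so hash it first: H(key) = 04 2d, then zero-pad to 6 bytes: K' = 04 2d 00 00 00 00.
K' ⊕ ipad = 32 1b 36 36 36 36; K' ⊕ opad = 58 71 5c 5c 5c 5c.
m1: inner = H(32 1b 36 36 36 36 4e) = 01 73; tag = H(58 71 5c 5c 5c 5c 01 73) = 02ad
m2: inner = H(32 1b 36 36 36 36 6b) = 01 90; tag = H(58 71 5c 5c 5c 5c 01 90) = 02ca
m3: inner = H(32 1b 36 36 36 36 5b) = 01 80; tag = H(58 71 5c 5c 5c 5c 01 80) = 02ba ← matches
m4: inner = H(32 1b 36 36 36 36 3e) = 01 63; tag = H(58 71 5c 5c 5c 5c 01 63) = 029d

3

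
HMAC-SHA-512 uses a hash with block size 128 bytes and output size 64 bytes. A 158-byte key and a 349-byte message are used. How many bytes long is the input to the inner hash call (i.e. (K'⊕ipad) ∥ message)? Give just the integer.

Key is 158 > 128 bytes, so it is hashed to 64 bytes then zero-padded to 128: |K'| = 128.
Inner input = (K'⊕ipad) ∥ m → 128 + 349 = 477 bytes.

477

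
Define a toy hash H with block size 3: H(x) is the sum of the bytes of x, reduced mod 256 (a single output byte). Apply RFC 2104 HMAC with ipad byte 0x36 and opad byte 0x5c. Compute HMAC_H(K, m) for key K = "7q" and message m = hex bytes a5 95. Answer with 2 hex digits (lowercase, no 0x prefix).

ac

Key "7q" = 37 71 is 2 bytes ≤ B = 3; zero-pad to 3 bytes: K' = 37 71 00.
K' ⊕ ipad = 01 47 36.  K' ⊕ opad = 6b 2d 5c.
Inner input = (K'⊕ipad) ∥ m = 01 47 36 ∥ a5 95.
Inner hash: sum = 1+71+54+165+149 = 440; mod 256 = 184 → b8.
Outer input = (K'⊕opad) ∥ inner = 6b 2d 5c ∥ b8.
Outer hash (tag): sum = 107+45+92+184 = 428; mod 256 = 172 → ac.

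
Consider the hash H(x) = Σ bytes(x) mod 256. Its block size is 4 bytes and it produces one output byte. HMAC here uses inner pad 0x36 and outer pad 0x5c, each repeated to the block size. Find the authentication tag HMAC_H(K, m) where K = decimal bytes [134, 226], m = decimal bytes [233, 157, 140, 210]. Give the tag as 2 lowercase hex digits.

24

Key decimal bytes [134, 226] = 86 e2 is 2 bytes ≤ B = 4; zero-pad to 4 bytes: K' = 86 e2 00 00.
K' ⊕ ipad = b0 d4 36 36.  K' ⊕ opad = da be 5c 5c.
Inner input = (K'⊕ipad) ∥ m = b0 d4 36 36 ∥ e9 9d 8c d2.
Inner hash: sum = 176+212+54+54+233+157+140+210 = 1236; mod 256 = 212 → d4.
Outer input = (K'⊕opad) ∥ inner = da be 5c 5c ∥ d4.
Outer hash (tag): sum = 218+190+92+92+212 = 804; mod 256 = 36 → 24.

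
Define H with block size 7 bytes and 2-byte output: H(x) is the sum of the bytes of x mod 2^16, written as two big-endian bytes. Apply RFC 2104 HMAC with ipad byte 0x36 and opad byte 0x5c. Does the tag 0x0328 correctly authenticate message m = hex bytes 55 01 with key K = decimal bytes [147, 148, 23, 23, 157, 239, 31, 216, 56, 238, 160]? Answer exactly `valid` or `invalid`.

valid

Key decimal bytes [147, 148, 23, 23, 157, 239, 31, 216, 56, 238, 160] = 93 94 17 17 9d ef 1f d8 38 ee a0 is 11 bytes > B = 7, so hash it first: H(key) = 05 9e, then zero-pad to 7 bytes: K' = 05 9e 00 00 00 00 00.
K' ⊕ ipad = 33 a8 36 36 36 36 36; K' ⊕ opad = 59 c2 5c 5c 5c 5c 5c.
Inner hash: sum = 51+168+54+54+54+54+54+85+1 = 575 → 02 3f.
Outer hash (recomputed tag): sum = 89+194+92+92+92+92+92+2+63 = 808 → 03 28.
Recomputed tag = 0328; claimed = 0328 → match.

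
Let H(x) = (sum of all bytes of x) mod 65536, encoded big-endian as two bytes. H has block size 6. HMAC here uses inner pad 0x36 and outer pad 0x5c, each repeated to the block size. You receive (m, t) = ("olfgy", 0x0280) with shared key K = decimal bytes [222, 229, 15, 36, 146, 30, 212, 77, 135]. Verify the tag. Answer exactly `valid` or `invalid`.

Key decimal bytes [222, 229, 15, 36, 146, 30, 212, 77, 135] = de e5 0f 24 92 1e d4 4d 87 is 9 bytes > B = 6, so hash it first: H(key) = 04 4e, then zero-pad to 6 bytes: K' = 04 4e 00 00 00 00.
K' ⊕ ipad = 32 78 36 36 36 36; K' ⊕ opad = 58 12 5c 5c 5c 5c.
Inner hash: sum = 50+120+54+54+54+54+111+108+102+103+121 = 931 → 03 a3.
Outer hash (recomputed tag): sum = 88+18+92+92+92+92+3+163 = 640 → 02 80.
Recomputed tag = 0280; claimed = 0280 → match.

valid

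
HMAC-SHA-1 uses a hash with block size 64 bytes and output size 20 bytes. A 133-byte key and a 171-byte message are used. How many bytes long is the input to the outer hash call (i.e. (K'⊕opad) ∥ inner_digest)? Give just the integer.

84

Key is 133 > 64 bytes, so it is hashed to 20 bytes then zero-padded to 64: |K'| = 64.
Outer input = (K'⊕opad) ∥ H(inner) → 64 + 20 = 84 bytes.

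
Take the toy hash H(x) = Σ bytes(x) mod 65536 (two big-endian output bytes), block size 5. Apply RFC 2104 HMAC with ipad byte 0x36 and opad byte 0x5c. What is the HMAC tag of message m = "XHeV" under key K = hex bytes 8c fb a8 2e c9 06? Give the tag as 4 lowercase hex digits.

Key hex bytes 8c fb a8 2e c9 06 is 6 bytes > B = 5, so hash it first: H(key) = 03 2c, then zero-pad to 5 bytes: K' = 03 2c 00 00 00.
K' ⊕ ipad = 35 1a 36 36 36.  K' ⊕ opad = 5f 70 5c 5c 5c.
Inner input = (K'⊕ipad) ∥ m = 35 1a 36 36 36 ∥ 58 48 65 56.
Inner hash: sum = 53+26+54+54+54+88+72+101+86 = 588 → 02 4c.
Outer input = (K'⊕opad) ∥ inner = 5f 70 5c 5c 5c ∥ 02 4c.
Outer hash (tag): sum = 95+112+92+92+92+2+76 = 561 → 02 31.

0231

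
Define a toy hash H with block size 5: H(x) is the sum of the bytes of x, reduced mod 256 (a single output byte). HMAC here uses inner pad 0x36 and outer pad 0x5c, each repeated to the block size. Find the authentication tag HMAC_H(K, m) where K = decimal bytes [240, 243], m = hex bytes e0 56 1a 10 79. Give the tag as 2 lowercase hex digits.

75

Key decimal bytes [240, 243] = f0 f3 is 2 bytes ≤ B = 5; zero-pad to 5 bytes: K' = f0 f3 00 00 00.
K' ⊕ ipad = c6 c5 36 36 36.  K' ⊕ opad = ac af 5c 5c 5c.
Inner input = (K'⊕ipad) ∥ m = c6 c5 36 36 36 ∥ e0 56 1a 10 79.
Inner hash: sum = 198+197+54+54+54+224+86+26+16+121 = 1030; mod 256 = 6 → 06.
Outer input = (K'⊕opad) ∥ inner = ac af 5c 5c 5c ∥ 06.
Outer hash (tag): sum = 172+175+92+92+92+6 = 629; mod 256 = 117 → 75.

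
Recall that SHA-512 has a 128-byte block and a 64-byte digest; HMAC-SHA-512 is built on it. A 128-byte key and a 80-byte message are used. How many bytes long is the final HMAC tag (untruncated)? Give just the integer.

The tag is one SHA-512 digest: 64 bytes.

64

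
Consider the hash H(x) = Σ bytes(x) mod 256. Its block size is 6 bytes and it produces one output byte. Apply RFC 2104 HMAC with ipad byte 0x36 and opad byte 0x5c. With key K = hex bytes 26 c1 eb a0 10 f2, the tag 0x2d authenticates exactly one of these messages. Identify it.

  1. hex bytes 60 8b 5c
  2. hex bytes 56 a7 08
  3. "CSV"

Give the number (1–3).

Key hex bytes 26 c1 eb a0 10 f2 is exactly B = 6 bytes: K' = 26 c1 eb a0 10 f2.
K' ⊕ ipad = 10 f7 dd 96 26 c4; K' ⊕ opad = 7a 9d b7 fc 4c ae.
m1: inner = H(10 f7 dd 96 26 c4 60 8b 5c) = ab; tag = H(7a 9d b7 fc 4c ae ab) = 6f
m2: inner = H(10 f7 dd 96 26 c4 56 a7 08) = 69; tag = H(7a 9d b7 fc 4c ae 69) = 2d ← matches
m3: inner = H(10 f7 dd 96 26 c4 43 53 56) = 50; tag = H(7a 9d b7 fc 4c ae 50) = 14

2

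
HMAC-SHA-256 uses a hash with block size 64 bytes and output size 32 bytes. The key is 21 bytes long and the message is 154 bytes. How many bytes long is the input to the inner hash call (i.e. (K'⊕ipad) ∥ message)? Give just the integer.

Key is 21 ≤ 64 bytes, zero-padded: |K'| = 64.
Inner input = (K'⊕ipad) ∥ m → 64 + 154 = 218 bytes.

218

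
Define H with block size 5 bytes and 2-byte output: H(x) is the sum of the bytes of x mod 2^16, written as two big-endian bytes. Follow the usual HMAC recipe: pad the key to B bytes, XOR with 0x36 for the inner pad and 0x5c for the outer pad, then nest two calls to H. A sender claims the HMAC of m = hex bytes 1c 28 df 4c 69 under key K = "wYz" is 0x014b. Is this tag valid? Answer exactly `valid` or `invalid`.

invalid

Key "wYz" = 77 59 7a is 3 bytes ≤ B = 5; zero-pad to 5 bytes: K' = 77 59 7a 00 00.
K' ⊕ ipad = 41 6f 4c 36 36; K' ⊕ opad = 2b 05 26 5c 5c.
Inner hash: sum = 65+111+76+54+54+28+40+223+76+105 = 832 → 03 40.
Outer hash (recomputed tag): sum = 43+5+38+92+92+3+64 = 337 → 01 51.
Recomputed tag = 0151; claimed = 014b → mismatch.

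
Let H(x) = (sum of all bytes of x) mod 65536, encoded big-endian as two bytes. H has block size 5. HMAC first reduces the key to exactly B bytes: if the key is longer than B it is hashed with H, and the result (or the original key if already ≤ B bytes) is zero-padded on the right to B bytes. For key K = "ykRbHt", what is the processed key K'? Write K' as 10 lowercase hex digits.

0254000000

|K| = 6 > B = 5, so first hash the key.
H(K): sum = 121+107+82+98+72+116 = 596 → 02 54.
Zero-pad H(K) = 02 54 to 5 bytes: K' = 02 54 00 00 00.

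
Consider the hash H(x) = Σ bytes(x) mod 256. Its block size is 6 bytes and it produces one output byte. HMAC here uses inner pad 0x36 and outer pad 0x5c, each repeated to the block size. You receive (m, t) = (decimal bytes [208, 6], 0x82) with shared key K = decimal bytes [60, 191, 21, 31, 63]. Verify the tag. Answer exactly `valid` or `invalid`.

Key decimal bytes [60, 191, 21, 31, 63] = 3c bf 15 1f 3f is 5 bytes ≤ B = 6; zero-pad to 6 bytes: K' = 3c bf 15 1f 3f 00.
K' ⊕ ipad = 0a 89 23 29 09 36; K' ⊕ opad = 60 e3 49 43 63 5c.
Inner hash: sum = 10+137+35+41+9+54+208+6 = 500; mod 256 = 244 → f4.
Outer hash (recomputed tag): sum = 96+227+73+67+99+92+244 = 898; mod 256 = 130 → 82.
Recomputed tag = 82; claimed = 82 → match.

valid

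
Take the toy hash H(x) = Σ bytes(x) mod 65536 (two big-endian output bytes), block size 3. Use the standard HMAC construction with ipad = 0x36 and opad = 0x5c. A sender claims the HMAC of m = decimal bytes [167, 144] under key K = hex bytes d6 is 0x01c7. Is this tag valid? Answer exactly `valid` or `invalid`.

valid

Key hex bytes d6 is 1 byte ≤ B = 3; zero-pad to 3 bytes: K' = d6 00 00.
K' ⊕ ipad = e0 36 36; K' ⊕ opad = 8a 5c 5c.
Inner hash: sum = 224+54+54+167+144 = 643 → 02 83.
Outer hash (recomputed tag): sum = 138+92+92+2+131 = 455 → 01 c7.
Recomputed tag = 01c7; claimed = 01c7 → match.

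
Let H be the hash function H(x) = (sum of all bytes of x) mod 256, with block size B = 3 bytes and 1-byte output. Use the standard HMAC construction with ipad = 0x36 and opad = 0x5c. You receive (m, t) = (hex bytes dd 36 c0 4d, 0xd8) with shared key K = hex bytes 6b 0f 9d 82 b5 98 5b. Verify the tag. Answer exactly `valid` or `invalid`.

valid

Key hex bytes 6b 0f 9d 82 b5 98 5b is 7 bytes > B = 3, so hash it first: H(key) = 41, then zero-pad to 3 bytes: K' = 41 00 00.
K' ⊕ ipad = 77 36 36; K' ⊕ opad = 1d 5c 5c.
Inner hash: sum = 119+54+54+221+54+192+77 = 771; mod 256 = 3 → 03.
Outer hash (recomputed tag): sum = 29+92+92+3 = 216 → d8.
Recomputed tag = d8; claimed = d8 → match.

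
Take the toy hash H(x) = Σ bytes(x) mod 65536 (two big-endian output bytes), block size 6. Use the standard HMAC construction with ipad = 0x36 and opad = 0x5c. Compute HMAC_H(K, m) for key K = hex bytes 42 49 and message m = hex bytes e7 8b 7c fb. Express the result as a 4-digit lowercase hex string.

Key hex bytes 42 49 is 2 bytes ≤ B = 6; zero-pad to 6 bytes: K' = 42 49 00 00 00 00.
K' ⊕ ipad = 74 7f 36 36 36 36.  K' ⊕ opad = 1e 15 5c 5c 5c 5c.
Inner input = (K'⊕ipad) ∥ m = 74 7f 36 36 36 36 ∥ e7 8b 7c fb.
Inner hash: sum = 116+127+54+54+54+54+231+139+124+251 = 1204 → 04 b4.
Outer input = (K'⊕opad) ∥ inner = 1e 15 5c 5c 5c 5c ∥ 04 b4.
Outer hash (tag): sum = 30+21+92+92+92+92+4+180 = 603 → 02 5b.

025b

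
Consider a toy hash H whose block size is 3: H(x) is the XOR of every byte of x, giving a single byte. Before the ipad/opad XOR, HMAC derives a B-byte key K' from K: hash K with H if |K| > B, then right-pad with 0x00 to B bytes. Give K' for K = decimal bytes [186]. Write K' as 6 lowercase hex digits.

Key decimal bytes [186] = ba is 1 byte ≤ B = 3; zero-pad to 3 bytes: K' = ba 00 00.

ba0000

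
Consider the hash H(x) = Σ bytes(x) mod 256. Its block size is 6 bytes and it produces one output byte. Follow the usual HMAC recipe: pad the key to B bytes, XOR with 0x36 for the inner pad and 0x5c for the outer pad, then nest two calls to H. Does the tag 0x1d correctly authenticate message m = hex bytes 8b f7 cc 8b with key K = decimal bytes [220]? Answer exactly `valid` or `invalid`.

valid

Key decimal bytes [220] = dc is 1 byte ≤ B = 6; zero-pad to 6 bytes: K' = dc 00 00 00 00 00.
K' ⊕ ipad = ea 36 36 36 36 36; K' ⊕ opad = 80 5c 5c 5c 5c 5c.
Inner hash: sum = 234+54+54+54+54+54+139+247+204+139 = 1233; mod 256 = 209 → d1.
Outer hash (recomputed tag): sum = 128+92+92+92+92+92+209 = 797; mod 256 = 29 → 1d.
Recomputed tag = 1d; claimed = 1d → match.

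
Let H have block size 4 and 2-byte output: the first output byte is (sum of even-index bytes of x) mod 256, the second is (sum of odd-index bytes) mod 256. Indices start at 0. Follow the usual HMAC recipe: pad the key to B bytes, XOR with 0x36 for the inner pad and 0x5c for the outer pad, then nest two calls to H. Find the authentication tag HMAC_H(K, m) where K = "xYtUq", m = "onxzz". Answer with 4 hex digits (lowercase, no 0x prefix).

Key "xYtUq" = 78 59 74 55 71 is 5 bytes > B = 4, so hash it first: H(key) = 5d ae, then zero-pad to 4 bytes: K' = 5d ae 00 00.
K' ⊕ ipad = 6b 98 36 36.  K' ⊕ opad = 01 f2 5c 5c.
Inner input = (K'⊕ipad) ∥ m = 6b 98 36 36 ∥ 6f 6e 78 7a 7a.
Inner hash: even-index sum = 514 mod 256 = 2; odd-index sum = 438 mod 256 = 182 → 02 b6.
Outer input = (K'⊕opad) ∥ inner = 01 f2 5c 5c ∥ 02 b6.
Outer hash (tag): even-index sum = 95 mod 256 = 95; odd-index sum = 516 mod 256 = 4 → 5f 04.

5f04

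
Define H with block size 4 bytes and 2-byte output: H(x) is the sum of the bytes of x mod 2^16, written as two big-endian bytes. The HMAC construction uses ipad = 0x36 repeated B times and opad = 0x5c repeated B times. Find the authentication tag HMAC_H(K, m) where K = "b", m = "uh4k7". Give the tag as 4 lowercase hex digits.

01fd

Key "b" = 62 is 1 byte ≤ B = 4; zero-pad to 4 bytes: K' = 62 00 00 00.
K' ⊕ ipad = 54 36 36 36.  K' ⊕ opad = 3e 5c 5c 5c.
Inner input = (K'⊕ipad) ∥ m = 54 36 36 36 ∥ 75 68 34 6b 37.
Inner hash: sum = 84+54+54+54+117+104+52+107+55 = 681 → 02 a9.
Outer input = (K'⊕opad) ∥ inner = 3e 5c 5c 5c ∥ 02 a9.
Outer hash (tag): sum = 62+92+92+92+2+169 = 509 → 01 fd.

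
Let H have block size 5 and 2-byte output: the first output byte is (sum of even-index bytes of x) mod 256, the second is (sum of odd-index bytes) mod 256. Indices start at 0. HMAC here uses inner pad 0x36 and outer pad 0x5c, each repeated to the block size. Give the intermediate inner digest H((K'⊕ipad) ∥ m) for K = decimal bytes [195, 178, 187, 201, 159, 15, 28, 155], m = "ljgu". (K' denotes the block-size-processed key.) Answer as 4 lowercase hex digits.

Key decimal bytes [195, 178, 187, 201, 159, 15, 28, 155] = c3 b2 bb c9 9f 0f 1c 9b is 8 bytes > B = 5, so hash it first: H(key) = 39 25, then zero-pad to 5 bytes: K' = 39 25 00 00 00.
K' ⊕ ipad = 0f 13 36 36 36.
Inner input = 0f 13 36 36 36 ∥ 6c 6a 67 75.
Inner hash: even-index sum = 346 mod 256 = 90; odd-index sum = 284 mod 256 = 28 → 5a 1c.

5a1c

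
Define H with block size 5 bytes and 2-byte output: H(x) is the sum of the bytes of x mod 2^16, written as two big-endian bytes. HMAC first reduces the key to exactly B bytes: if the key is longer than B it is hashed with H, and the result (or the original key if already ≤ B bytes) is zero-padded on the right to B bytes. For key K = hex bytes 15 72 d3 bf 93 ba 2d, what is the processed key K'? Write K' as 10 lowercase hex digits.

|K| = 7 > B = 5, so first hash the key.
H(K): sum = 21+114+211+191+147+186+45 = 915 → 03 93.
Zero-pad H(K) = 03 93 to 5 bytes: K' = 03 93 00 00 00.

0393000000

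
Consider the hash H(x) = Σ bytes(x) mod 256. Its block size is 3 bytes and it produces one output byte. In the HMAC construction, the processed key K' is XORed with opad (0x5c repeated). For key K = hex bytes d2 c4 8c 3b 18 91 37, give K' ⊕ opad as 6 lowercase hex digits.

Key hex bytes d2 c4 8c 3b 18 91 37 is 7 bytes > B = 3, so hash it first: H(key) = 3d, then zero-pad to 3 bytes: K' = 3d 00 00.
XOR each byte with 0x5c: 3d⊕5c=61, 00⊕5c=5c, 00⊕5c=5c.

615c5c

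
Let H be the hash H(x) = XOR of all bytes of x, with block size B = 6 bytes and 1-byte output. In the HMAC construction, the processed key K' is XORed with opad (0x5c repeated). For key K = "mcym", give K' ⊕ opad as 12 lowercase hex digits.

Key "mcym" = 6d 63 79 6d is 4 bytes ≤ B = 6; zero-pad to 6 bytes: K' = 6d 63 79 6d 00 00.
XOR each byte with 0x5c: 6d⊕5c=31, 63⊕5c=3f, 79⊕5c=25, 6d⊕5c=31, 00⊕5c=5c, 00⊕5c=5c.

313f25315c5c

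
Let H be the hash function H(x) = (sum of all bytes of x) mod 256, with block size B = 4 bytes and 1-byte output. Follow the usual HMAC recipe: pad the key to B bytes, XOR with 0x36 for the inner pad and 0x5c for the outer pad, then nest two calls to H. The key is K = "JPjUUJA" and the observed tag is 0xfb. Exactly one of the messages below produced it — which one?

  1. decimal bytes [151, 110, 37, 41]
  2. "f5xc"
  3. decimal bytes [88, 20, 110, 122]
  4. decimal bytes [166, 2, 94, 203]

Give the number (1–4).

4

Key "JPjUUJA" = 4a 50 6a 55 55 4a 41 is 7 bytes > B = 4, so hash it first: H(key) = 39, then zero-pad to 4 bytes: K' = 39 00 00 00.
K' ⊕ ipad = 0f 36 36 36; K' ⊕ opad = 65 5c 5c 5c.
m1: inner = H(0f 36 36 36 97 6e 25 29) = 04; tag = H(65 5c 5c 5c 04) = 7d
m2: inner = H(0f 36 36 36 66 35 78 63) = 27; tag = H(65 5c 5c 5c 27) = a0
m3: inner = H(0f 36 36 36 58 14 6e 7a) = 05; tag = H(65 5c 5c 5c 05) = 7e
m4: inner = H(0f 36 36 36 a6 02 5e cb) = 82; tag = H(65 5c 5c 5c 82) = fb ← matches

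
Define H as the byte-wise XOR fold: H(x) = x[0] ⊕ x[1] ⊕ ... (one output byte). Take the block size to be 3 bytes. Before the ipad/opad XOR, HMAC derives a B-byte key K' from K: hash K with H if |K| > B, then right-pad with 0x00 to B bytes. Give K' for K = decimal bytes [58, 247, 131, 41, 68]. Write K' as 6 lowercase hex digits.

230000

|K| = 5 > B = 3, so first hash the key.
H(K): XOR 3a⊕f7⊕83⊕29⊕44 = 23.
Zero-pad H(K) = 23 to 3 bytes: K' = 23 00 00.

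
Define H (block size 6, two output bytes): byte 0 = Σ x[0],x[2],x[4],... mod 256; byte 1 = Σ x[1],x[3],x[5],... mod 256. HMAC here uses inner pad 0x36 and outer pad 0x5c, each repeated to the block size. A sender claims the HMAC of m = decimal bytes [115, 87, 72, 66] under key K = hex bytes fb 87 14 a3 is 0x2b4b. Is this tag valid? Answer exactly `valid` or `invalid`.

valid

Key hex bytes fb 87 14 a3 is 4 bytes ≤ B = 6; zero-pad to 6 bytes: K' = fb 87 14 a3 00 00.
K' ⊕ ipad = cd b1 22 95 36 36; K' ⊕ opad = a7 db 48 ff 5c 5c.
Inner hash: even-index sum = 480 mod 256 = 224; odd-index sum = 533 mod 256 = 21 → e0 15.
Outer hash (recomputed tag): even-index sum = 555 mod 256 = 43; odd-index sum = 587 mod 256 = 75 → 2b 4b.
Recomputed tag = 2b4b; claimed = 2b4b → match.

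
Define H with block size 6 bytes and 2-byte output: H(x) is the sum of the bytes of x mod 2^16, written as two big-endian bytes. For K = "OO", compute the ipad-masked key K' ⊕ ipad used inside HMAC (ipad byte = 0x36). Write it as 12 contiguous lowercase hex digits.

797936363636

Key "OO" = 4f 4f is 2 bytes ≤ B = 6; zero-pad to 6 bytes: K' = 4f 4f 00 00 00 00.
XOR each byte with 0x36: 4f⊕36=79, 4f⊕36=79, 00⊕36=36, 00⊕36=36, 00⊕36=36, 00⊕36=36.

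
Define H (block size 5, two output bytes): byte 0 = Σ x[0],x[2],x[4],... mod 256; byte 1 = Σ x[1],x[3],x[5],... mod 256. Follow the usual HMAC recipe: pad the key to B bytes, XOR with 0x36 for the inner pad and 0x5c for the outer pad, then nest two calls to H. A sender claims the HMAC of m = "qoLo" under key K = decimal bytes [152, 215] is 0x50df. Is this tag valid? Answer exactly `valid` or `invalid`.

Key decimal bytes [152, 215] = 98 d7 is 2 bytes ≤ B = 5; zero-pad to 5 bytes: K' = 98 d7 00 00 00.
K' ⊕ ipad = ae e1 36 36 36; K' ⊕ opad = c4 8b 5c 5c 5c.
Inner hash: even-index sum = 504 mod 256 = 248; odd-index sum = 468 mod 256 = 212 → f8 d4.
Outer hash (recomputed tag): even-index sum = 592 mod 256 = 80; odd-index sum = 479 mod 256 = 223 → 50 df.
Recomputed tag = 50df; claimed = 50df → match.

valid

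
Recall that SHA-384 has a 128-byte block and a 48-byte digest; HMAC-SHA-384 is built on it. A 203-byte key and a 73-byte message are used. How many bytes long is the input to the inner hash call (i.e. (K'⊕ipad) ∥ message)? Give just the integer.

201

Key is 203 > 128 bytes, so it is hashed to 48 bytes then zero-padded to 128: |K'| = 128.
Inner input = (K'⊕ipad) ∥ m → 128 + 73 = 201 bytes.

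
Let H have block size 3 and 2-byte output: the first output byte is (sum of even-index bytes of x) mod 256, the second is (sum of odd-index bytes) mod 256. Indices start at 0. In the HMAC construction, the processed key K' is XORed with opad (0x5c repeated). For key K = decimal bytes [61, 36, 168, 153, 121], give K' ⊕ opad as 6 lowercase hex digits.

Key decimal bytes [61, 36, 168, 153, 121] = 3d 24 a8 99 79 is 5 bytes > B = 3, so hash it first: H(key) = 5e bd, then zero-pad to 3 bytes: K' = 5e bd 00.
XOR each byte with 0x5c: 5e⊕5c=02, bd⊕5c=e1, 00⊕5c=5c.

02e15c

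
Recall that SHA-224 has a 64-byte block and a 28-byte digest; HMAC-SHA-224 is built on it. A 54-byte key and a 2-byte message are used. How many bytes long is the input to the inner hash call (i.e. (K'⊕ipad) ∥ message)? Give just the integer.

66

Key is 54 ≤ 64 bytes, zero-padded: |K'| = 64.
Inner input = (K'⊕ipad) ∥ m → 64 + 2 = 66 bytes.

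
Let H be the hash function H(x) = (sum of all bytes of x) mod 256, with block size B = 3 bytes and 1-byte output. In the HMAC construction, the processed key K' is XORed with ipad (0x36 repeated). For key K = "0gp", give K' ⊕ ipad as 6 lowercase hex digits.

Key "0gp" = 30 67 70 is exactly B = 3 bytes: K' = 30 67 70.
XOR each byte with 0x36: 30⊕36=06, 67⊕36=51, 70⊕36=46.

065146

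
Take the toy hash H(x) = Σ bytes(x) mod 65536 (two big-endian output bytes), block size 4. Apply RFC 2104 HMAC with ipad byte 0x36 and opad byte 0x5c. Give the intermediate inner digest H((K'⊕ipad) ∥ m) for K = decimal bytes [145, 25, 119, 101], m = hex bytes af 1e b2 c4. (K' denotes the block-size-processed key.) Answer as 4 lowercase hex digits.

Key decimal bytes [145, 25, 119, 101] = 91 19 77 65 is exactly B = 4 bytes: K' = 91 19 77 65.
K' ⊕ ipad = a7 2f 41 53.
Inner input = a7 2f 41 53 ∥ af 1e b2 c4.
Inner hash: sum = 167+47+65+83+175+30+178+196 = 941 → 03 ad.

03ad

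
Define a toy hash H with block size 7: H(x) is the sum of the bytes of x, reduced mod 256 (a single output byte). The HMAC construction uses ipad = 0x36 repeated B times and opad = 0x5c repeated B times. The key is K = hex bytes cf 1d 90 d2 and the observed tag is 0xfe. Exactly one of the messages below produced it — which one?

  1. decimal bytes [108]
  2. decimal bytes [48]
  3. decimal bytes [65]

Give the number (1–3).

Key hex bytes cf 1d 90 d2 is 4 bytes ≤ B = 7; zero-pad to 7 bytes: K' = cf 1d 90 d2 00 00 00.
K' ⊕ ipad = f9 2b a6 e4 36 36 36; K' ⊕ opad = 93 41 cc 8e 5c 5c 5c.
m1: inner = H(f9 2b a6 e4 36 36 36 6c) = bc; tag = H(93 41 cc 8e 5c 5c 5c bc) = fe ← matches
m2: inner = H(f9 2b a6 e4 36 36 36 30) = 80; tag = H(93 41 cc 8e 5c 5c 5c 80) = c2
m3: inner = H(f9 2b a6 e4 36 36 36 41) = 91; tag = H(93 41 cc 8e 5c 5c 5c 91) = d3

1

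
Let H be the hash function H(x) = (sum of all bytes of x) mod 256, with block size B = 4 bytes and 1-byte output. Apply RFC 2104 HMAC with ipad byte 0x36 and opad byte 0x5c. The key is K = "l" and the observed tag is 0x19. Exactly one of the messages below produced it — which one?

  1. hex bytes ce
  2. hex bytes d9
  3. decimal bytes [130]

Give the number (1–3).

Key "l" = 6c is 1 byte ≤ B = 4; zero-pad to 4 bytes: K' = 6c 00 00 00.
K' ⊕ ipad = 5a 36 36 36; K' ⊕ opad = 30 5c 5c 5c.
m1: inner = H(5a 36 36 36 ce) = ca; tag = H(30 5c 5c 5c ca) = 0e
m2: inner = H(5a 36 36 36 d9) = d5; tag = H(30 5c 5c 5c d5) = 19 ← matches
m3: inner = H(5a 36 36 36 82) = 7e; tag = H(30 5c 5c 5c 7e) = c2

2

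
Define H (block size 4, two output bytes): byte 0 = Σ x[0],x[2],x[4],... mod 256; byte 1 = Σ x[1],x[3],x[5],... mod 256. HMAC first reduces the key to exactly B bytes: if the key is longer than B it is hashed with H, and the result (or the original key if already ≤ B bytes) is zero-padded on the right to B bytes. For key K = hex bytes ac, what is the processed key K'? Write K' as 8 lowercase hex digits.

Key hex bytes ac is 1 byte ≤ B = 4; zero-pad to 4 bytes: K' = ac 00 00 00.

ac000000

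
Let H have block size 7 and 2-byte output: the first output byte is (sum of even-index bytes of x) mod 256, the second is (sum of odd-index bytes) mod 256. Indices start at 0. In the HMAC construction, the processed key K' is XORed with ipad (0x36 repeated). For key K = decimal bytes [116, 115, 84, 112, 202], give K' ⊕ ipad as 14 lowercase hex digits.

42456246fc3636

Key decimal bytes [116, 115, 84, 112, 202] = 74 73 54 70 ca is 5 bytes ≤ B = 7; zero-pad to 7 bytes: K' = 74 73 54 70 ca 00 00.
XOR each byte with 0x36: 74⊕36=42, 73⊕36=45, 54⊕36=62, 70⊕36=46, ca⊕36=fc, 00⊕36=36, 00⊕36=36.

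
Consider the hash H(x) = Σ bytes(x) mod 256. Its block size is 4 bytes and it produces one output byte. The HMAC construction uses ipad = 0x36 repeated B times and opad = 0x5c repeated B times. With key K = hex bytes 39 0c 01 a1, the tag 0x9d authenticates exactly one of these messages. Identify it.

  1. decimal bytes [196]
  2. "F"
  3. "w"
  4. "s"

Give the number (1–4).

3

Key hex bytes 39 0c 01 a1 is exactly B = 4 bytes: K' = 39 0c 01 a1.
K' ⊕ ipad = 0f 3a 37 97; K' ⊕ opad = 65 50 5d fd.
m1: inner = H(0f 3a 37 97 c4) = db; tag = H(65 50 5d fd db) = ea
m2: inner = H(0f 3a 37 97 46) = 5d; tag = H(65 50 5d fd 5d) = 6c
m3: inner = H(0f 3a 37 97 77) = 8e; tag = H(65 50 5d fd 8e) = 9d ← matches
m4: inner = H(0f 3a 37 97 73) = 8a; tag = H(65 50 5d fd 8a) = 99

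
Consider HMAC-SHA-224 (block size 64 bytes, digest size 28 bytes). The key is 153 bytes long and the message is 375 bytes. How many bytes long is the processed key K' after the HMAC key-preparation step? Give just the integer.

64

Key is 153 > 64 bytes, so it is hashed to 28 bytes then zero-padded to 64: |K'| = 64.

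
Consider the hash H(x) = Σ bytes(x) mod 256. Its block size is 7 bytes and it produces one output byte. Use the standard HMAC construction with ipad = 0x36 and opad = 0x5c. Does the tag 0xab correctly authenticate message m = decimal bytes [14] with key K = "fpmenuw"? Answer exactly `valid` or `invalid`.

Key "fpmenuw" = 66 70 6d 65 6e 75 77 is exactly B = 7 bytes: K' = 66 70 6d 65 6e 75 77.
K' ⊕ ipad = 50 46 5b 53 58 43 41; K' ⊕ opad = 3a 2c 31 39 32 29 2b.
Inner hash: sum = 80+70+91+83+88+67+65+14 = 558; mod 256 = 46 → 2e.
Outer hash (recomputed tag): sum = 58+44+49+57+50+41+43+46 = 388; mod 256 = 132 → 84.
Recomputed tag = 84; claimed = ab → mismatch.

invalid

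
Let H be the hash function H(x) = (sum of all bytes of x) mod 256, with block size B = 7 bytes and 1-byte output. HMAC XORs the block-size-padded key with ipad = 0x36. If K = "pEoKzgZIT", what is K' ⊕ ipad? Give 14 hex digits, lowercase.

Key "pEoKzgZIT" = 70 45 6f 4b 7a 67 5a 49 54 is 9 bytes > B = 7, so hash it first: H(key) = 47, then zero-pad to 7 bytes: K' = 47 00 00 00 00 00 00.
XOR each byte with 0x36: 47⊕36=71, 00⊕36=36, 00⊕36=36, 00⊕36=36, 00⊕36=36, 00⊕36=36, 00⊕36=36.

71363636363636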